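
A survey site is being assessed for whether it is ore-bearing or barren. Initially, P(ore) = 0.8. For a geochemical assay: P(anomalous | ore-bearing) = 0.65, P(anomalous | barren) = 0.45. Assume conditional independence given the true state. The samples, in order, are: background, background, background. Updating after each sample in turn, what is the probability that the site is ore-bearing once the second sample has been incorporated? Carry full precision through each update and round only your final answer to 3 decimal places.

Apply Bayes' rule sequentially, carrying P(ore) forward.
After 'background': P(ore) = 0.35·0.8000 / (0.35·0.8000 + 0.55·0.2000) ≈ 0.7179
After 'background': P(ore) = 0.35·0.7179 / (0.35·0.7179 + 0.55·0.2821) ≈ 0.6183

0.618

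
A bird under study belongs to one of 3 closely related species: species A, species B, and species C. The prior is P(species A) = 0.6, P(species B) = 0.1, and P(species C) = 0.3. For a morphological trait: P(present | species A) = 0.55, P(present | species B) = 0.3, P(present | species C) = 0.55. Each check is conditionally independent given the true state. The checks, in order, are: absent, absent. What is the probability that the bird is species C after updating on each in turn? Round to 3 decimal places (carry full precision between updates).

After 'absent': normaliser = 0.45·0.6000 + 0.7·0.1000 + 0.45·0.3000; P(species A) ≈ 0.5684, P(species B) ≈ 0.1474, P(species C) ≈ 0.2842
After 'absent': normaliser = 0.45·0.5684 + 0.7·0.1474 + 0.45·0.2842; P(species A) ≈ 0.5254, P(species B) ≈ 0.2119, P(species C) ≈ 0.2627

0.263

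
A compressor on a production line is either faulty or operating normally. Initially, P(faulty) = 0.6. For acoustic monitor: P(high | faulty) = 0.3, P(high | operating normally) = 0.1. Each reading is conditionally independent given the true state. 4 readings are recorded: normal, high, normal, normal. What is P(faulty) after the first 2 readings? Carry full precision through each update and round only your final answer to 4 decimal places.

Each posterior becomes the prior for the next update.
After 'normal': P(faulty) = 0.7·0.6000 / (0.7·0.6000 + 0.9·0.4000) ≈ 0.5385
After 'high': P(faulty) = 0.3·0.5385 / (0.3·0.5385 + 0.1·0.4615) ≈ 0.7778

0.7778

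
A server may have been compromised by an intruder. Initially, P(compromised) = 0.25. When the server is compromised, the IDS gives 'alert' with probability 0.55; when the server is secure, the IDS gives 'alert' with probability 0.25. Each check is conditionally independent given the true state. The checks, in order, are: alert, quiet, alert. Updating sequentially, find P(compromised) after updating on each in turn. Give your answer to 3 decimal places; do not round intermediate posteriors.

0.492

After 'alert': P(compromised) = 0.55·0.2500 / (0.55·0.2500 + 0.25·0.7500) ≈ 0.4231
After 'quiet': P(compromised) = 0.45·0.4231 / (0.45·0.4231 + 0.75·0.5769) ≈ 0.3056
After 'alert': P(compromised) = 0.55·0.3056 / (0.55·0.3056 + 0.25·0.6944) ≈ 0.4919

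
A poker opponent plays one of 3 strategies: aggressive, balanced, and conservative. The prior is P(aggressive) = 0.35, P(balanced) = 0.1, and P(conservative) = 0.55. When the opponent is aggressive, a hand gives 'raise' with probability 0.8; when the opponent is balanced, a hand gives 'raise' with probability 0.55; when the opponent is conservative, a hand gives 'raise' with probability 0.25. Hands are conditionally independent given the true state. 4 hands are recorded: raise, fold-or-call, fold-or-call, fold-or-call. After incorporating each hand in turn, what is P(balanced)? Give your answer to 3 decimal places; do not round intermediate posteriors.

After 'raise': normaliser = 0.8·0.3500 + 0.55·0.1000 + 0.25·0.5500; P(aggressive) ≈ 0.5926, P(balanced) ≈ 0.1164, P(conservative) ≈ 0.2910
After 'fold-or-call': normaliser = 0.2·0.5926 + 0.45·0.1164 + 0.75·0.2910; P(aggressive) ≈ 0.3046, P(balanced) ≈ 0.1346, P(conservative) ≈ 0.5608
After 'fold-or-call': normaliser = 0.2·0.3046 + 0.45·0.1346 + 0.75·0.5608; P(aggressive) ≈ 0.1124, P(balanced) ≈ 0.1117, P(conservative) ≈ 0.7759
After 'fold-or-call': normaliser = 0.2·0.1124 + 0.45·0.1117 + 0.75·0.7759; P(aggressive) ≈ 0.0343, P(balanced) ≈ 0.0768, P(conservative) ≈ 0.8889

0.077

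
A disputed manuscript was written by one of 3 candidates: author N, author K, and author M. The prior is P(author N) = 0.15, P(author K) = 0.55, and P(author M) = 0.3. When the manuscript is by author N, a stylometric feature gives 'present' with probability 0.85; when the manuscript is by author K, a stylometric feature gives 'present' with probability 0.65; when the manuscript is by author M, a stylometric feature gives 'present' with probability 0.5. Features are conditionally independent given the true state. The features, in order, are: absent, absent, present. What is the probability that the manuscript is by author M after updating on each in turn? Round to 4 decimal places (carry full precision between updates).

0.4456

After 'absent': normaliser = 0.15·0.1500 + 0.35·0.5500 + 0.5·0.3000; P(author N) ≈ 0.0616, P(author K) ≈ 0.5274, P(author M) ≈ 0.4110
After 'absent': normaliser = 0.15·0.0616 + 0.35·0.5274 + 0.5·0.4110; P(author N) ≈ 0.0232, P(author K) ≈ 0.4623, P(author M) ≈ 0.5146
After 'present': normaliser = 0.85·0.0232 + 0.65·0.4623 + 0.5·0.5146; P(author N) ≈ 0.0341, P(author K) ≈ 0.5203, P(author M) ≈ 0.4456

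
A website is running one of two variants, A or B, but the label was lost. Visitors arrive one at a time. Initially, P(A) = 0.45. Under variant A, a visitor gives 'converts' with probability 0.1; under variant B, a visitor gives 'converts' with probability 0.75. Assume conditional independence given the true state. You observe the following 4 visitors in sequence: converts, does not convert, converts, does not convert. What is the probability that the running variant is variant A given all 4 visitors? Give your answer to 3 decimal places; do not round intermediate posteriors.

0.159

After 'converts': P(A) = 0.1·0.4500 / (0.1·0.4500 + 0.75·0.5500) ≈ 0.0984
After 'does not convert': P(A) = 0.9·0.0984 / (0.9·0.0984 + 0.25·0.9016) ≈ 0.2820
After 'converts': P(A) = 0.1·0.2820 / (0.1·0.2820 + 0.75·0.7180) ≈ 0.0498
After 'does not convert': P(A) = 0.9·0.0498 / (0.9·0.0498 + 0.25·0.9502) ≈ 0.1586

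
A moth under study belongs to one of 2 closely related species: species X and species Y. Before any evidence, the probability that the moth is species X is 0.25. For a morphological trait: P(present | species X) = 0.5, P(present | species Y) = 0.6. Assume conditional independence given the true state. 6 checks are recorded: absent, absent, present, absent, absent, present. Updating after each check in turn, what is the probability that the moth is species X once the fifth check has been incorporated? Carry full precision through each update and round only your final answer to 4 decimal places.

After 'absent': P(species X) = 0.5·0.2500 / (0.5·0.2500 + 0.4·0.7500) ≈ 0.2941
After 'absent': P(species X) = 0.5·0.2941 / (0.5·0.2941 + 0.4·0.7059) ≈ 0.3425
After 'present': P(species X) = 0.5·0.3425 / (0.5·0.3425 + 0.6·0.6575) ≈ 0.3027
After 'absent': P(species X) = 0.5·0.3027 / (0.5·0.3027 + 0.4·0.6973) ≈ 0.3517
After 'absent': P(species X) = 0.5·0.3517 / (0.5·0.3517 + 0.4·0.6483) ≈ 0.4041

0.4041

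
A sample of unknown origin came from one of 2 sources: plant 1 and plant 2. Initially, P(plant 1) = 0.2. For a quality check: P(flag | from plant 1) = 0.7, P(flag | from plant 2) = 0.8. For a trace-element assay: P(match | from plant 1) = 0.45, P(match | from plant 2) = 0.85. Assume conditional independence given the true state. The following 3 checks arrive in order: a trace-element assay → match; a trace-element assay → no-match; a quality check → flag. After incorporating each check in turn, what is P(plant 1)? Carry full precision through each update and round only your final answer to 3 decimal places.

0.298

After a trace-element assay='match': P(plant 1) = 0.45·0.2000 / (0.45·0.2000 + 0.85·0.8000) ≈ 0.1169
After a trace-element assay='no-match': P(plant 1) = 0.55·0.1169 / (0.55·0.1169 + 0.15·0.8831) ≈ 0.3267
After a quality check='flag': P(plant 1) = 0.7·0.3267 / (0.7·0.3267 + 0.8·0.6733) ≈ 0.2981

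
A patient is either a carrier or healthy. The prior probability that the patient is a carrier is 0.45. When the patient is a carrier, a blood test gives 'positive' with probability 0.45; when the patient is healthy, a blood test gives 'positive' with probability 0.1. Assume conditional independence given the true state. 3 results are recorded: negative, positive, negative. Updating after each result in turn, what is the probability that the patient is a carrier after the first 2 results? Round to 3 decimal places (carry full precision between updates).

Apply Bayes' rule sequentially, carrying P(carrier) forward.
After 'negative': P(carrier) = 0.55·0.4500 / (0.55·0.4500 + 0.9·0.5500) ≈ 0.3333
After 'positive': P(carrier) = 0.45·0.3333 / (0.45·0.3333 + 0.1·0.6667) ≈ 0.6923

0.692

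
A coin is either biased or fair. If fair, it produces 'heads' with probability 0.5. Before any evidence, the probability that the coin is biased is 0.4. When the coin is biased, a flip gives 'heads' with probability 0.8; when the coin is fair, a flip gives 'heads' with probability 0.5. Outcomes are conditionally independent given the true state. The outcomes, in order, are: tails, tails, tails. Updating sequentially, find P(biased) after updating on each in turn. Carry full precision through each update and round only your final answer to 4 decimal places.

0.0409

After 'tails': P(biased) = 0.2·0.4000 / (0.2·0.4000 + 0.5·0.6000) ≈ 0.2105
After 'tails': P(biased) = 0.2·0.2105 / (0.2·0.2105 + 0.5·0.7895) ≈ 0.0964
After 'tails': P(biased) = 0.2·0.0964 / (0.2·0.0964 + 0.5·0.9036) ≈ 0.0409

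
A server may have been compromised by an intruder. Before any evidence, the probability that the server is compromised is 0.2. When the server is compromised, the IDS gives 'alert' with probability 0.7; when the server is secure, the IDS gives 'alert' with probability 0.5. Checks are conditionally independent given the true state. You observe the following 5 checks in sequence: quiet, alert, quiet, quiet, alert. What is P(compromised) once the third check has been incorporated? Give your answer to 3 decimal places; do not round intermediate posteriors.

0.112

After 'quiet': P(compromised) = 0.3·0.2000 / (0.3·0.2000 + 0.5·0.8000) ≈ 0.1304
After 'alert': P(compromised) = 0.7·0.1304 / (0.7·0.1304 + 0.5·0.8696) ≈ 0.1736
After 'quiet': P(compromised) = 0.3·0.1736 / (0.3·0.1736 + 0.5·0.8264) ≈ 0.1119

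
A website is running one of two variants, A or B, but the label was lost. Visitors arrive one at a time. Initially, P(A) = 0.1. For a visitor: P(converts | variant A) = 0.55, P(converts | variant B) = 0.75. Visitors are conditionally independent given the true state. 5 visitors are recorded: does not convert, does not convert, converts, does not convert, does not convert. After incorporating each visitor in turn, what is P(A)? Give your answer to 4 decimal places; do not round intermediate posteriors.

Apply Bayes' rule sequentially, carrying P(A) forward.
After 'does not convert': P(A) = 0.45·0.1000 / (0.45·0.1000 + 0.25·0.9000) ≈ 0.1667
After 'does not convert': P(A) = 0.45·0.1667 / (0.45·0.1667 + 0.25·0.8333) ≈ 0.2647
After 'converts': P(A) = 0.55·0.2647 / (0.55·0.2647 + 0.75·0.7353) ≈ 0.2089
After 'does not convert': P(A) = 0.45·0.2089 / (0.45·0.2089 + 0.25·0.7911) ≈ 0.3221
After 'does not convert': P(A) = 0.45·0.3221 / (0.45·0.3221 + 0.25·0.6779) ≈ 0.4610

0.4610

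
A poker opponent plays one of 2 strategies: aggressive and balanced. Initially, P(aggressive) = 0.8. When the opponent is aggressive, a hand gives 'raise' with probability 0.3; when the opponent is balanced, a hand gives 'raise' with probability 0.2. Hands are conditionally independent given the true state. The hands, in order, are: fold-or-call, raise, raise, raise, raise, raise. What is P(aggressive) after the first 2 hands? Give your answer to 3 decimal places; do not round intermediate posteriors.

After 'fold-or-call': P(aggressive) = 0.7·0.8000 / (0.7·0.8000 + 0.8·0.2000) ≈ 0.7778
After 'raise': P(aggressive) = 0.3·0.7778 / (0.3·0.7778 + 0.2·0.2222) ≈ 0.8400

0.840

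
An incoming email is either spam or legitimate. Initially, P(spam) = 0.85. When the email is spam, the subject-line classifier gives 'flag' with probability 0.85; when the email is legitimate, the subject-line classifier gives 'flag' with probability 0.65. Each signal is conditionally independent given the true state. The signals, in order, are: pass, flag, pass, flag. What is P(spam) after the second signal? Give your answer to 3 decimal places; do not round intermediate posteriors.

0.761

Each posterior becomes the prior for the next update.
After 'pass': P(spam) = 0.15·0.8500 / (0.15·0.8500 + 0.35·0.1500) ≈ 0.7083
After 'flag': P(spam) = 0.85·0.7083 / (0.85·0.7083 + 0.65·0.2917) ≈ 0.7605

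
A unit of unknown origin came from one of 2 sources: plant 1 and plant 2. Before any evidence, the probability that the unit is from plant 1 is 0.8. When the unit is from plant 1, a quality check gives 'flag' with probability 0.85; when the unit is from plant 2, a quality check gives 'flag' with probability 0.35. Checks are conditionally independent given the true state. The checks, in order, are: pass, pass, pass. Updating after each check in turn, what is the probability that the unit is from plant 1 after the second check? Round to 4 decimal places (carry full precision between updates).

0.1756

After 'pass': P(plant 1) = 0.15·0.8000 / (0.15·0.8000 + 0.65·0.2000) ≈ 0.4800
After 'pass': P(plant 1) = 0.15·0.4800 / (0.15·0.4800 + 0.65·0.5200) ≈ 0.1756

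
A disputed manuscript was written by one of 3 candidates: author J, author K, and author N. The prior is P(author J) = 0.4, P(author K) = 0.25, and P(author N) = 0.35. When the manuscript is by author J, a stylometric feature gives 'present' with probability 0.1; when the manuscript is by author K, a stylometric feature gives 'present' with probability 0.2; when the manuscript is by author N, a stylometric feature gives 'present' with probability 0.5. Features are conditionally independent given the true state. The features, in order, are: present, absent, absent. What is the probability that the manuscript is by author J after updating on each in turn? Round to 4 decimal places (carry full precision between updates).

0.2996

Apply Bayes' rule sequentially, carrying P(author J) forward.
After 'present': normaliser = 0.1·0.4000 + 0.2·0.2500 + 0.5·0.3500; P(author J) ≈ 0.1509, P(author K) ≈ 0.1887, P(author N) ≈ 0.6604
After 'absent': normaliser = 0.9·0.1509 + 0.8·0.1887 + 0.5·0.6604; P(author J) ≈ 0.2202, P(author K) ≈ 0.2446, P(author N) ≈ 0.5352
After 'absent': normaliser = 0.9·0.2202 + 0.8·0.2446 + 0.5·0.5352; P(author J) ≈ 0.2996, P(author K) ≈ 0.2959, P(author N) ≈ 0.4045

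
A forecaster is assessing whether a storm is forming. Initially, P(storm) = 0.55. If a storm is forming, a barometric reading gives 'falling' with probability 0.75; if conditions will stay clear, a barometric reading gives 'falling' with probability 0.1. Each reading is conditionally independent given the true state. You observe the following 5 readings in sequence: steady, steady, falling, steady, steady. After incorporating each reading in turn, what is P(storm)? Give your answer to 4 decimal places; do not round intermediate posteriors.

0.0518

Apply Bayes' rule sequentially, carrying P(storm) forward.
After 'steady': P(storm) = 0.25·0.5500 / (0.25·0.5500 + 0.9·0.4500) ≈ 0.2535
After 'steady': P(storm) = 0.25·0.2535 / (0.25·0.2535 + 0.9·0.7465) ≈ 0.0862
After 'falling': P(storm) = 0.75·0.0862 / (0.75·0.0862 + 0.1·0.9138) ≈ 0.4143
After 'steady': P(storm) = 0.25·0.4143 / (0.25·0.4143 + 0.9·0.5857) ≈ 0.1642
After 'steady': P(storm) = 0.25·0.1642 / (0.25·0.1642 + 0.9·0.8358) ≈ 0.0518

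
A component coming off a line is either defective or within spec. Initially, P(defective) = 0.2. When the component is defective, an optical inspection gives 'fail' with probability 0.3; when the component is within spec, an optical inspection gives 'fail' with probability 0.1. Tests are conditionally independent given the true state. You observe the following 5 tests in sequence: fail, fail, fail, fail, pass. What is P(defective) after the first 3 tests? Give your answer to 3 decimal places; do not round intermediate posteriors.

Apply Bayes' rule sequentially, carrying P(defective) forward.
After 'fail': P(defective) = 0.3·0.2000 / (0.3·0.2000 + 0.1·0.8000) ≈ 0.4286
After 'fail': P(defective) = 0.3·0.4286 / (0.3·0.4286 + 0.1·0.5714) ≈ 0.6923
After 'fail': P(defective) = 0.3·0.6923 / (0.3·0.6923 + 0.1·0.3077) ≈ 0.8710

0.871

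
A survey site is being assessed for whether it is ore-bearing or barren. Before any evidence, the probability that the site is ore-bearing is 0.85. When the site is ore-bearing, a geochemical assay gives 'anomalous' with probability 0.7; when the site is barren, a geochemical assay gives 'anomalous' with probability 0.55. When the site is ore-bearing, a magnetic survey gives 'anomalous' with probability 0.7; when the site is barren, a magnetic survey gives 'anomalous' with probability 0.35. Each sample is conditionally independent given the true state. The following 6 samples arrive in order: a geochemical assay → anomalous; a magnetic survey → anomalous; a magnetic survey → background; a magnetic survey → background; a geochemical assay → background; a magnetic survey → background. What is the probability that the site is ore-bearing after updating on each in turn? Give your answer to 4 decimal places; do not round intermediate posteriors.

After a geochemical assay='anomalous': P(ore) = 0.7·0.8500 / (0.7·0.8500 + 0.55·0.1500) ≈ 0.8782
After a magnetic survey='anomalous': P(ore) = 0.7·0.8782 / (0.7·0.8782 + 0.35·0.1218) ≈ 0.9352
After a magnetic survey='background': P(ore) = 0.3·0.9352 / (0.3·0.9352 + 0.65·0.0648) ≈ 0.8694
After a magnetic survey='background': P(ore) = 0.3·0.8694 / (0.3·0.8694 + 0.65·0.1306) ≈ 0.7545
After a geochemical assay='background': P(ore) = 0.3·0.7545 / (0.3·0.7545 + 0.45·0.2455) ≈ 0.6720
After a magnetic survey='background': P(ore) = 0.3·0.6720 / (0.3·0.6720 + 0.65·0.3280) ≈ 0.4860

0.4860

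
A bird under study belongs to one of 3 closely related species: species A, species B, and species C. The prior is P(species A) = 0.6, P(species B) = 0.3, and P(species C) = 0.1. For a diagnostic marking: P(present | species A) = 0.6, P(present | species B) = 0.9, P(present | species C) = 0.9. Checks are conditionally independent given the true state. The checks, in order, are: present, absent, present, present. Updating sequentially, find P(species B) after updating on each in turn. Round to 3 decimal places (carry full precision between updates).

0.270

After 'present': normaliser = 0.6·0.6000 + 0.9·0.3000 + 0.9·0.1000; P(species A) ≈ 0.5000, P(species B) ≈ 0.3750, P(species C) ≈ 0.1250
After 'absent': normaliser = 0.4·0.5000 + 0.1·0.3750 + 0.1·0.1250; P(species A) ≈ 0.8000, P(species B) ≈ 0.1500, P(species C) ≈ 0.0500
After 'present': normaliser = 0.6·0.8000 + 0.9·0.1500 + 0.9·0.0500; P(species A) ≈ 0.7273, P(species B) ≈ 0.2045, P(species C) ≈ 0.0682
After 'present': normaliser = 0.6·0.7273 + 0.9·0.2045 + 0.9·0.0682; P(species A) ≈ 0.6400, P(species B) ≈ 0.2700, P(species C) ≈ 0.0900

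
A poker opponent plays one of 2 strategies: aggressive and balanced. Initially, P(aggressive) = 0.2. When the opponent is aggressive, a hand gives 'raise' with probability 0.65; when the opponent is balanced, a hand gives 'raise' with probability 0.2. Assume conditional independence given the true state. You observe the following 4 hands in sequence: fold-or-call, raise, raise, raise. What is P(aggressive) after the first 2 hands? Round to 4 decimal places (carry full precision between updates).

0.2622

Each posterior becomes the prior for the next update.
After 'fold-or-call': P(aggressive) = 0.35·0.2000 / (0.35·0.2000 + 0.8·0.8000) ≈ 0.0986
After 'raise': P(aggressive) = 0.65·0.0986 / (0.65·0.0986 + 0.2·0.9014) ≈ 0.2622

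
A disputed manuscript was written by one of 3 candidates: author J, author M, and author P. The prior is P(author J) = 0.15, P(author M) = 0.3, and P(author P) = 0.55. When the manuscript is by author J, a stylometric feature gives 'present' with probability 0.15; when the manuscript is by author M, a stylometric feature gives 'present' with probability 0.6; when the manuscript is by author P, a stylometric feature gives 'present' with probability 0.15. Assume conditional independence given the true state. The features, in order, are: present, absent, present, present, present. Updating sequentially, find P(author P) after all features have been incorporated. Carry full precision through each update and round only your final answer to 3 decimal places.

0.015

After 'present': normaliser = 0.15·0.1500 + 0.6·0.3000 + 0.15·0.5500; P(author J) ≈ 0.0789, P(author M) ≈ 0.6316, P(author P) ≈ 0.2895
After 'absent': normaliser = 0.85·0.0789 + 0.4·0.6316 + 0.85·0.2895; P(author J) ≈ 0.1186, P(author M) ≈ 0.4465, P(author P) ≈ 0.4349
After 'present': normaliser = 0.15·0.1186 + 0.6·0.4465 + 0.15·0.4349; P(author J) ≈ 0.0507, P(author M) ≈ 0.7634, P(author P) ≈ 0.1859
After 'present': normaliser = 0.15·0.0507 + 0.6·0.7634 + 0.15·0.1859; P(author J) ≈ 0.0154, P(author M) ≈ 0.9281, P(author P) ≈ 0.0565
After 'present': normaliser = 0.15·0.0154 + 0.6·0.9281 + 0.15·0.0565; P(author J) ≈ 0.0041, P(author M) ≈ 0.9810, P(author P) ≈ 0.0149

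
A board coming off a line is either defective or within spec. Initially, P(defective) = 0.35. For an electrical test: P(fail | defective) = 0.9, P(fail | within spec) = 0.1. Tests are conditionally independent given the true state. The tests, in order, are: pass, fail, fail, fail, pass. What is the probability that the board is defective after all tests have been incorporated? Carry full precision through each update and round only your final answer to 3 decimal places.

After 'pass': P(defective) = 0.1·0.3500 / (0.1·0.3500 + 0.9·0.6500) ≈ 0.0565
After 'fail': P(defective) = 0.9·0.0565 / (0.9·0.0565 + 0.1·0.9435) ≈ 0.3500
After 'fail': P(defective) = 0.9·0.3500 / (0.9·0.3500 + 0.1·0.6500) ≈ 0.8289
After 'fail': P(defective) = 0.9·0.8289 / (0.9·0.8289 + 0.1·0.1711) ≈ 0.9776
After 'pass': P(defective) = 0.1·0.9776 / (0.1·0.9776 + 0.9·0.0224) ≈ 0.8289

0.829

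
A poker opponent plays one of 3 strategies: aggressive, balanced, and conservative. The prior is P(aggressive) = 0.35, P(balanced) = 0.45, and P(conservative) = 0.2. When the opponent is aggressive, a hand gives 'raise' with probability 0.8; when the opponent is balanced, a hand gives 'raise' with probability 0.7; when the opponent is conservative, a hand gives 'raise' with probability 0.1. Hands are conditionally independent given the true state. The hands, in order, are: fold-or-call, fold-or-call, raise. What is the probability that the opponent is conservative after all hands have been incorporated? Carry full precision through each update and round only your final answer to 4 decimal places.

Apply Bayes' rule sequentially, carrying P(conservative) forward.
After 'fold-or-call': normaliser = 0.2·0.3500 + 0.3·0.4500 + 0.9·0.2000; P(aggressive) ≈ 0.1818, P(balanced) ≈ 0.3506, P(conservative) ≈ 0.4675
After 'fold-or-call': normaliser = 0.2·0.1818 + 0.3·0.3506 + 0.9·0.4675; P(aggressive) ≈ 0.0647, P(balanced) ≈ 0.1871, P(conservative) ≈ 0.7483
After 'raise': normaliser = 0.8·0.0647 + 0.7·0.1871 + 0.1·0.7483; P(aggressive) ≈ 0.2009, P(balanced) ≈ 0.5085, P(conservative) ≈ 0.2906

0.2906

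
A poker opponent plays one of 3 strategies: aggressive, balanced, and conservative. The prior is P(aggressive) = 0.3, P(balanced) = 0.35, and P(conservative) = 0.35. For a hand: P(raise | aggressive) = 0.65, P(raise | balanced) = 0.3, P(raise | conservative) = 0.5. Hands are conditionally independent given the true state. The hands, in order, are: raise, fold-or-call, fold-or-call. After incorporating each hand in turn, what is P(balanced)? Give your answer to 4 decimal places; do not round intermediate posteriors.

Each posterior becomes the prior for the next update.
After 'raise': normaliser = 0.65·0.3000 + 0.3·0.3500 + 0.5·0.3500; P(aggressive) ≈ 0.4105, P(balanced) ≈ 0.2211, P(conservative) ≈ 0.3684
After 'fold-or-call': normaliser = 0.35·0.4105 + 0.7·0.2211 + 0.5·0.3684; P(aggressive) ≈ 0.2977, P(balanced) ≈ 0.3206, P(conservative) ≈ 0.3817
After 'fold-or-call': normaliser = 0.35·0.2977 + 0.7·0.3206 + 0.5·0.3817; P(aggressive) ≈ 0.2006, P(balanced) ≈ 0.4320, P(conservative) ≈ 0.3674

0.4320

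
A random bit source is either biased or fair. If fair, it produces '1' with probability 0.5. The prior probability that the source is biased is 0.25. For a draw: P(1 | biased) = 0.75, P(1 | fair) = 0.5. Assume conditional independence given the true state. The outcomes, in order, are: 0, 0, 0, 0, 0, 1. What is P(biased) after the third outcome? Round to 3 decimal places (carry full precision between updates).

After '0': P(biased) = 0.25·0.2500 / (0.25·0.2500 + 0.5·0.7500) ≈ 0.1429
After '0': P(biased) = 0.25·0.1429 / (0.25·0.1429 + 0.5·0.8571) ≈ 0.0769
After '0': P(biased) = 0.25·0.0769 / (0.25·0.0769 + 0.5·0.9231) ≈ 0.0400

0.040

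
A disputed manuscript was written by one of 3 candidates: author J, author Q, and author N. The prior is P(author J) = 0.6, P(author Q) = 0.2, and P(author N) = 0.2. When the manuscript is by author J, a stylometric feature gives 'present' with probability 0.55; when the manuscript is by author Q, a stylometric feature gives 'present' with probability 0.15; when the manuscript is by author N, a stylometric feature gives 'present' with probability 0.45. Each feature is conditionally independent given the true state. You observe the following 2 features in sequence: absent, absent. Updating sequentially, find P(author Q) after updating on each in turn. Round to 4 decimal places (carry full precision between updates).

0.4426

Apply Bayes' rule sequentially, carrying P(author Q) forward.
After 'absent': normaliser = 0.45·0.6000 + 0.85·0.2000 + 0.55·0.2000; P(author J) ≈ 0.4909, P(author Q) ≈ 0.3091, P(author N) ≈ 0.2000
After 'absent': normaliser = 0.45·0.4909 + 0.85·0.3091 + 0.55·0.2000; P(author J) ≈ 0.3721, P(author Q) ≈ 0.4426, P(author N) ≈ 0.1853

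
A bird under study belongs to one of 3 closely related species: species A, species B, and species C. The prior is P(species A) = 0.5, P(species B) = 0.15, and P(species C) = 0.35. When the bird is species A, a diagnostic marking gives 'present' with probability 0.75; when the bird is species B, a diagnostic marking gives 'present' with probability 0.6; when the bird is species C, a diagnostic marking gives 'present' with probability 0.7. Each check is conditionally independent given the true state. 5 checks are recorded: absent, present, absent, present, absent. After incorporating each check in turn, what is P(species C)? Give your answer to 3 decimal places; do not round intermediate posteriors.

After 'absent': normaliser = 0.25·0.5000 + 0.4·0.1500 + 0.3·0.3500; P(species A) ≈ 0.4310, P(species B) ≈ 0.2069, P(species C) ≈ 0.3621
After 'present': normaliser = 0.75·0.4310 + 0.6·0.2069 + 0.7·0.3621; P(species A) ≈ 0.4613, P(species B) ≈ 0.1771, P(species C) ≈ 0.3616
After 'absent': normaliser = 0.25·0.4613 + 0.4·0.1771 + 0.3·0.3616; P(species A) ≈ 0.3914, P(species B) ≈ 0.2405, P(species C) ≈ 0.3682
After 'present': normaliser = 0.75·0.3914 + 0.6·0.2405 + 0.7·0.3682; P(species A) ≈ 0.4220, P(species B) ≈ 0.2074, P(species C) ≈ 0.3706
After 'absent': normaliser = 0.25·0.4220 + 0.4·0.2074 + 0.3·0.3706; P(species A) ≈ 0.3521, P(species B) ≈ 0.2769, P(species C) ≈ 0.3710

0.371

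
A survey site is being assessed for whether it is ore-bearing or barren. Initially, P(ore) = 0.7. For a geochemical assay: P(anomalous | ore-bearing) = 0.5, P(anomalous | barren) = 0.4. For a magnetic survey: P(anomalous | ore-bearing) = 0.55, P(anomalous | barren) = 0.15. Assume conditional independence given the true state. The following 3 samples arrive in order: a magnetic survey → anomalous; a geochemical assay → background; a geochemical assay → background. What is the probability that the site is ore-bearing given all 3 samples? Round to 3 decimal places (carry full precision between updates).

After a magnetic survey='anomalous': P(ore) = 0.55·0.7000 / (0.55·0.7000 + 0.15·0.3000) ≈ 0.8953
After a geochemical assay='background': P(ore) = 0.5·0.8953 / (0.5·0.8953 + 0.6·0.1047) ≈ 0.8770
After a geochemical assay='background': P(ore) = 0.5·0.8770 / (0.5·0.8770 + 0.6·0.1230) ≈ 0.8559

0.856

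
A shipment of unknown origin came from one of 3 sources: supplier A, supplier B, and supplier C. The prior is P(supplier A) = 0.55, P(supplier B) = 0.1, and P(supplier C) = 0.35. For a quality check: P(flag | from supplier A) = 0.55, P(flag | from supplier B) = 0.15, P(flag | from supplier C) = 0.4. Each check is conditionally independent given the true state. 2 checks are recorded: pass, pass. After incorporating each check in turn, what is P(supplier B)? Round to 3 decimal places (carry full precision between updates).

0.233

After 'pass': normaliser = 0.45·0.5500 + 0.85·0.1000 + 0.6·0.3500; P(supplier A) ≈ 0.4562, P(supplier B) ≈ 0.1567, P(supplier C) ≈ 0.3871
After 'pass': normaliser = 0.45·0.4562 + 0.85·0.1567 + 0.6·0.3871; P(supplier A) ≈ 0.3597, P(supplier B) ≈ 0.2333, P(supplier C) ≈ 0.4069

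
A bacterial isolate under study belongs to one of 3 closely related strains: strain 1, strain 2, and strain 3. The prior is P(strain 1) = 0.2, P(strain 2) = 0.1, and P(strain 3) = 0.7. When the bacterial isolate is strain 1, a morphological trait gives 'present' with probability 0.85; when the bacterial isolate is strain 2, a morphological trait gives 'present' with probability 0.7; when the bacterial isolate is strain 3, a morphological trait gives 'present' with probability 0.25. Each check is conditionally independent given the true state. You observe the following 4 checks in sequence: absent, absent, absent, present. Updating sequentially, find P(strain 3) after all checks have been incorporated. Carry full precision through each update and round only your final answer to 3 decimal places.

0.968

After 'absent': normaliser = 0.15·0.2000 + 0.3·0.1000 + 0.75·0.7000; P(strain 1) ≈ 0.0513, P(strain 2) ≈ 0.0513, P(strain 3) ≈ 0.8974
After 'absent': normaliser = 0.15·0.0513 + 0.3·0.0513 + 0.75·0.8974; P(strain 1) ≈ 0.0110, P(strain 2) ≈ 0.0221, P(strain 3) ≈ 0.9669
After 'absent': normaliser = 0.15·0.0110 + 0.3·0.0221 + 0.75·0.9669; P(strain 1) ≈ 0.0023, P(strain 2) ≈ 0.0090, P(strain 3) ≈ 0.9887
After 'present': normaliser = 0.85·0.0023 + 0.7·0.0090 + 0.25·0.9887; P(strain 1) ≈ 0.0075, P(strain 2) ≈ 0.0248, P(strain 3) ≈ 0.9677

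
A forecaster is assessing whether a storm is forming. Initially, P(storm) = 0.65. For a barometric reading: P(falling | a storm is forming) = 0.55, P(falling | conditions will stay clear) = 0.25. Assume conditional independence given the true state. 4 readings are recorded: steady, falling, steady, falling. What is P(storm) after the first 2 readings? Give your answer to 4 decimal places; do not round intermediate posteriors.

0.7103

After 'steady': P(storm) = 0.45·0.6500 / (0.45·0.6500 + 0.75·0.3500) ≈ 0.5270
After 'falling': P(storm) = 0.55·0.5270 / (0.55·0.5270 + 0.25·0.4730) ≈ 0.7103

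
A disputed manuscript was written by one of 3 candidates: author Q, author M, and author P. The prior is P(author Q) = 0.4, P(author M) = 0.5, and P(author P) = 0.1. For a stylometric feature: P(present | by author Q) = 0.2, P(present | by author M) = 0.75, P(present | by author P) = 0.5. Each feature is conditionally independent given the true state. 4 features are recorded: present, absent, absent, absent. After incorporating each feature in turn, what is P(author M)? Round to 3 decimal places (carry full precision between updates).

After 'present': normaliser = 0.2·0.4000 + 0.75·0.5000 + 0.5·0.1000; P(author Q) ≈ 0.1584, P(author M) ≈ 0.7426, P(author P) ≈ 0.0990
After 'absent': normaliser = 0.8·0.1584 + 0.25·0.7426 + 0.5·0.0990; P(author Q) ≈ 0.3502, P(author M) ≈ 0.5130, P(author P) ≈ 0.1368
After 'absent': normaliser = 0.8·0.3502 + 0.25·0.5130 + 0.5·0.1368; P(author Q) ≈ 0.5876, P(author M) ≈ 0.2690, P(author P) ≈ 0.1435
After 'absent': normaliser = 0.8·0.5876 + 0.25·0.2690 + 0.5·0.1435; P(author Q) ≈ 0.7718, P(author M) ≈ 0.1104, P(author P) ≈ 0.1178

0.110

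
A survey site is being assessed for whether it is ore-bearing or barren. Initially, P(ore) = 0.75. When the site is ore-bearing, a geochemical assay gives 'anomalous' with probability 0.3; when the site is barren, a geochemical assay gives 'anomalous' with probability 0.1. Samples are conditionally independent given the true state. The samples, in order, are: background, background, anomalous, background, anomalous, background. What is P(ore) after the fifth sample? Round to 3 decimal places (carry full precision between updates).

0.927

Each posterior becomes the prior for the next update.
After 'background': P(ore) = 0.7·0.7500 / (0.7·0.7500 + 0.9·0.2500) ≈ 0.7000
After 'background': P(ore) = 0.7·0.7000 / (0.7·0.7000 + 0.9·0.3000) ≈ 0.6447
After 'anomalous': P(ore) = 0.3·0.6447 / (0.3·0.6447 + 0.1·0.3553) ≈ 0.8448
After 'background': P(ore) = 0.7·0.8448 / (0.7·0.8448 + 0.9·0.1552) ≈ 0.8090
After 'anomalous': P(ore) = 0.3·0.8090 / (0.3·0.8090 + 0.1·0.1910) ≈ 0.9270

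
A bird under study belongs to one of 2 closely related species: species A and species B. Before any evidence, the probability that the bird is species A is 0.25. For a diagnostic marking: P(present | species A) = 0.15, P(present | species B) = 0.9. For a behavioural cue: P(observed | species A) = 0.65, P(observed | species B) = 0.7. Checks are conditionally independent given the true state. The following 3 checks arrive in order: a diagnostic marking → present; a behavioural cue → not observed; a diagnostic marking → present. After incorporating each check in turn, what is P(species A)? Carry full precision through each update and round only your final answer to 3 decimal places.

0.011

Apply Bayes' rule sequentially, carrying P(species A) forward.
After a diagnostic marking='present': P(species A) = 0.15·0.2500 / (0.15·0.2500 + 0.9·0.7500) ≈ 0.0526
After a behavioural cue='not observed': P(species A) = 0.35·0.0526 / (0.35·0.0526 + 0.3·0.9474) ≈ 0.0609
After a diagnostic marking='present': P(species A) = 0.15·0.0609 / (0.15·0.0609 + 0.9·0.9391) ≈ 0.0107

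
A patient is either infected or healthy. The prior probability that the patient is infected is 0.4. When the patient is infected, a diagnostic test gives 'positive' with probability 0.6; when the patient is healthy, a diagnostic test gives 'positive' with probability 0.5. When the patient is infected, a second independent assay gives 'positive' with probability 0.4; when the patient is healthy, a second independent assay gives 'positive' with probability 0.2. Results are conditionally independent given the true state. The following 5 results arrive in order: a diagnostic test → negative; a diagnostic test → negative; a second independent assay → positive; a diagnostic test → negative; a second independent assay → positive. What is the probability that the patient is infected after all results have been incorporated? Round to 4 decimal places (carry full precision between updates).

After a diagnostic test='negative': P(infected) = 0.4·0.4000 / (0.4·0.4000 + 0.5·0.6000) ≈ 0.3478
After a diagnostic test='negative': P(infected) = 0.4·0.3478 / (0.4·0.3478 + 0.5·0.6522) ≈ 0.2991
After a second independent assay='positive': P(infected) = 0.4·0.2991 / (0.4·0.2991 + 0.2·0.7009) ≈ 0.4604
After a diagnostic test='negative': P(infected) = 0.4·0.4604 / (0.4·0.4604 + 0.5·0.5396) ≈ 0.4057
After a second independent assay='positive': P(infected) = 0.4·0.4057 / (0.4·0.4057 + 0.2·0.5943) ≈ 0.5772

0.5772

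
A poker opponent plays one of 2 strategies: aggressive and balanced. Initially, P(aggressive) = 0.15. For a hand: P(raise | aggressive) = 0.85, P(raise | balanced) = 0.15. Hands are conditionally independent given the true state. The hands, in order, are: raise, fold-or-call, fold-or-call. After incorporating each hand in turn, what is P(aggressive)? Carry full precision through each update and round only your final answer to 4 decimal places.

0.0302

After 'raise': P(aggressive) = 0.85·0.1500 / (0.85·0.1500 + 0.15·0.8500) ≈ 0.5000
After 'fold-or-call': P(aggressive) = 0.15·0.5000 / (0.15·0.5000 + 0.85·0.5000) ≈ 0.1500
After 'fold-or-call': P(aggressive) = 0.15·0.1500 / (0.15·0.1500 + 0.85·0.8500) ≈ 0.0302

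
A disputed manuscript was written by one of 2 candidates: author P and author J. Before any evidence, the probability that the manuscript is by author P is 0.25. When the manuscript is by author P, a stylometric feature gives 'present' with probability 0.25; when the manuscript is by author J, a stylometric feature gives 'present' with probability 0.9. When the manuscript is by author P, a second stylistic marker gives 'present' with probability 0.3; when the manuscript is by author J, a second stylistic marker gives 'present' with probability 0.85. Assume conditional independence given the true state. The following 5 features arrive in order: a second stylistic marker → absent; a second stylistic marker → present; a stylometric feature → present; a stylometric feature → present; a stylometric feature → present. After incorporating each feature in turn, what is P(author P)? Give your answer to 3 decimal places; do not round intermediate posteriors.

After a second stylistic marker='absent': P(author P) = 0.7·0.2500 / (0.7·0.2500 + 0.15·0.7500) ≈ 0.6087
After a second stylistic marker='present': P(author P) = 0.3·0.6087 / (0.3·0.6087 + 0.85·0.3913) ≈ 0.3544
After a stylometric feature='present': P(author P) = 0.25·0.3544 / (0.25·0.3544 + 0.9·0.6456) ≈ 0.1323
After a stylometric feature='present': P(author P) = 0.25·0.1323 / (0.25·0.1323 + 0.9·0.8677) ≈ 0.0406
After a stylometric feature='present': P(author P) = 0.25·0.0406 / (0.25·0.0406 + 0.9·0.9594) ≈ 0.0116

0.012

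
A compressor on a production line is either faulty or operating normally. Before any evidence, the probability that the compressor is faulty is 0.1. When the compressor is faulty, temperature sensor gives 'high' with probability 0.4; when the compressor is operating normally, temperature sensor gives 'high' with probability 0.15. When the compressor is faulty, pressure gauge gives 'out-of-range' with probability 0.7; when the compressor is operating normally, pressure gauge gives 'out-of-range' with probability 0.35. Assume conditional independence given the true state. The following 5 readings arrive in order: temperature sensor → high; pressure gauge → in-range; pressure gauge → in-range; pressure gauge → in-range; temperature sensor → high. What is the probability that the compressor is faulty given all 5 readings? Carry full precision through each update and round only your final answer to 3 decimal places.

0.072

Each posterior becomes the prior for the next update.
After temperature sensor='high': P(faulty) = 0.4·0.1000 / (0.4·0.1000 + 0.15·0.9000) ≈ 0.2286
After pressure gauge='in-range': P(faulty) = 0.3·0.2286 / (0.3·0.2286 + 0.65·0.7714) ≈ 0.1203
After pressure gauge='in-range': P(faulty) = 0.3·0.1203 / (0.3·0.1203 + 0.65·0.8797) ≈ 0.0594
After pressure gauge='in-range': P(faulty) = 0.3·0.0594 / (0.3·0.0594 + 0.65·0.9406) ≈ 0.0283
After temperature sensor='high': P(faulty) = 0.4·0.0283 / (0.4·0.0283 + 0.15·0.9717) ≈ 0.0721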